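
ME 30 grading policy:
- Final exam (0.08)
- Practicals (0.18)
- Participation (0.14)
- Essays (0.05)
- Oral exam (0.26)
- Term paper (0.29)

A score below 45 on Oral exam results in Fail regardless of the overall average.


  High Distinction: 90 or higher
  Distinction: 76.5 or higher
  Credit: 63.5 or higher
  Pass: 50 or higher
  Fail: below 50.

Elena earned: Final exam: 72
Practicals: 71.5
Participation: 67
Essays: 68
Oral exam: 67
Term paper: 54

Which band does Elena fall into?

Credit

Oral exam score 67 ≥ 45: minimum met.
Weighted total:
  Final exam 72 × 0.08 = 5.76
  Practicals 71.5 × 0.18 = 12.87
  Participation 67 × 0.14 = 9.38
  Essays 68 × 0.05 = 3.4
  Oral exam 67 × 0.26 = 17.42
  Term paper 54 × 0.29 = 15.66
Sum = 64.49
64.49 is ≥ 63.5 and < 76.5 → Credit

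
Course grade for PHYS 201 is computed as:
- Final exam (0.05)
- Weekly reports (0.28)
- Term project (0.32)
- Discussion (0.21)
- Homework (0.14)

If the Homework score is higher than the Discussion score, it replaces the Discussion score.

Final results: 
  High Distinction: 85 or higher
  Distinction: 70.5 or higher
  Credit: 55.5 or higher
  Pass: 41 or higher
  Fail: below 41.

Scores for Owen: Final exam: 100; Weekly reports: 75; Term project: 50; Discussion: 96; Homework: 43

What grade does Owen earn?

Homework (43) ≤ Discussion (96), so Discussion stays at 96.
Weighted total:
  Final exam 100 × 0.05 = 5
  Weekly reports 75 × 0.28 = 21
  Term project 50 × 0.32 = 16
  Discussion 96 × 0.21 = 20.16
  Homework 43 × 0.14 = 6.02
Sum = 68.18
68.18 is ≥ 55.5 and < 70.5 → Credit

Credit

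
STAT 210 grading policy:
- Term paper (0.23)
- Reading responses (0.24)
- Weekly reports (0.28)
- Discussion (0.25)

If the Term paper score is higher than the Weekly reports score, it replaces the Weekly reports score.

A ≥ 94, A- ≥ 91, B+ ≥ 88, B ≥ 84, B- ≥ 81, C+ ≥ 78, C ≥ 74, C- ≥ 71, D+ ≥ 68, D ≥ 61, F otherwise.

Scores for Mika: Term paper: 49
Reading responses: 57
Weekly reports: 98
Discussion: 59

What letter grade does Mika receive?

Term paper (49) ≤ Weekly reports (98), so Weekly reports stays at 98.
Weighted total:
  Term paper 49 × 0.23 = 11.27
  Reading responses 57 × 0.24 = 13.68
  Weekly reports 98 × 0.28 = 27.44
  Discussion 59 × 0.25 = 14.75
Sum = 67.14
67.14 is ≥ 61 and < 68 → D

D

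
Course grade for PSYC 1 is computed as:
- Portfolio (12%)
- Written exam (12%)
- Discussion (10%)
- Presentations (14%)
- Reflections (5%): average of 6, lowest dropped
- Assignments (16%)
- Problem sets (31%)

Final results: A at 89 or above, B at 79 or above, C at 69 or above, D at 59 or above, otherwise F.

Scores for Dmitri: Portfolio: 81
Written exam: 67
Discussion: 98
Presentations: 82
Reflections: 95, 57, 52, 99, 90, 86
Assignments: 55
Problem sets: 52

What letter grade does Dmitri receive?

D

Reflections: drop 52 → average of remaining 5 = 427/5 = 85.4
Weighted total:
  Portfolio 81 × 0.12 = 9.72
  Written exam 67 × 0.12 = 8.04
  Discussion 98 × 0.1 = 9.8
  Presentations 82 × 0.14 = 11.48
  Reflections 85.4 × 0.05 = 4.27
  Assignments 55 × 0.16 = 8.8
  Problem sets 52 × 0.31 = 16.12
Sum = 68.23
68.23 is ≥ 59 and < 69 → D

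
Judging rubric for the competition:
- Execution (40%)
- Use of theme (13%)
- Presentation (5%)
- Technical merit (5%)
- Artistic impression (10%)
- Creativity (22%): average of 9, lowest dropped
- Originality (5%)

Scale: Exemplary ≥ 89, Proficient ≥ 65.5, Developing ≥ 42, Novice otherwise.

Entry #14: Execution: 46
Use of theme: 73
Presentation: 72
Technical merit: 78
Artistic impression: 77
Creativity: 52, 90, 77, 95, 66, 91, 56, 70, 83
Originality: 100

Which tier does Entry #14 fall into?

Creativity: drop 52 → average of remaining 8 = 628/8 = 78.5
Weighted total:
  Execution 46 × 0.4 = 18.4
  Use of theme 73 × 0.13 = 9.49
  Presentation 72 × 0.05 = 3.6
  Technical merit 78 × 0.05 = 3.9
  Artistic impression 77 × 0.1 = 7.7
  Creativity 78.5 × 0.22 = 17.27
  Originality 100 × 0.05 = 5
Sum = 65.36
65.36 is ≥ 42 and < 65.5 → Developing

Developing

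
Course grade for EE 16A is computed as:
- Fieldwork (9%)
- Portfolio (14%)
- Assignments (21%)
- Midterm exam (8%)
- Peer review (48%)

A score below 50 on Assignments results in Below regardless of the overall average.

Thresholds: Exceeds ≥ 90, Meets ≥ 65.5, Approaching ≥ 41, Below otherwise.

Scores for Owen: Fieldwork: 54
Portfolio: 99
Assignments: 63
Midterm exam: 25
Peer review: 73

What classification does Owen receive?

Assignments score 63 ≥ 50: minimum met.
Weighted total:
  Fieldwork 54 × 0.09 = 4.86
  Portfolio 99 × 0.14 = 13.86
  Assignments 63 × 0.21 = 13.23
  Midterm exam 25 × 0.08 = 2
  Peer review 73 × 0.48 = 35.04
Sum = 68.99
68.99 is ≥ 65.5 and < 90 → Meets

Meets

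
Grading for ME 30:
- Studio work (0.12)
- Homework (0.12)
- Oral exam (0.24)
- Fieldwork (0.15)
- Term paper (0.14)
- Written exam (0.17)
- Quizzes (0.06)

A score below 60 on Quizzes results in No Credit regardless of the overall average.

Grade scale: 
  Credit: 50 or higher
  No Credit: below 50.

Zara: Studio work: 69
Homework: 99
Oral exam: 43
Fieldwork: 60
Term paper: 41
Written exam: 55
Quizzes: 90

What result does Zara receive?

Quizzes score 90 ≥ 60: minimum met.
Weighted total:
  Studio work 69 × 0.12 = 8.28
  Homework 99 × 0.12 = 11.88
  Oral exam 43 × 0.24 = 10.32
  Fieldwork 60 × 0.15 = 9
  Term paper 41 × 0.14 = 5.74
  Written exam 55 × 0.17 = 9.35
  Quizzes 90 × 0.06 = 5.4
Sum = 59.97
59.97 ≥ 50 → Credit

Credit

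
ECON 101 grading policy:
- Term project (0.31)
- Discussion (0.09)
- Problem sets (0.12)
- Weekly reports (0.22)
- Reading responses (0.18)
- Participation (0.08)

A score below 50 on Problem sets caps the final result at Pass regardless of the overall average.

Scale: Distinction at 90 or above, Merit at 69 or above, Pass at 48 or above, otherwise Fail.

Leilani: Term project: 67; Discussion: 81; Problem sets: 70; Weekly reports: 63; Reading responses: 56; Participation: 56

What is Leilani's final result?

Problem sets score 70 ≥ 50: minimum met.
Weighted total:
  Term project 67 × 0.31 = 20.77
  Discussion 81 × 0.09 = 7.29
  Problem sets 70 × 0.12 = 8.4
  Weekly reports 63 × 0.22 = 13.86
  Reading responses 56 × 0.18 = 10.08
  Participation 56 × 0.08 = 4.48
Sum = 64.88
64.88 is ≥ 48 and < 69 → Pass

Pass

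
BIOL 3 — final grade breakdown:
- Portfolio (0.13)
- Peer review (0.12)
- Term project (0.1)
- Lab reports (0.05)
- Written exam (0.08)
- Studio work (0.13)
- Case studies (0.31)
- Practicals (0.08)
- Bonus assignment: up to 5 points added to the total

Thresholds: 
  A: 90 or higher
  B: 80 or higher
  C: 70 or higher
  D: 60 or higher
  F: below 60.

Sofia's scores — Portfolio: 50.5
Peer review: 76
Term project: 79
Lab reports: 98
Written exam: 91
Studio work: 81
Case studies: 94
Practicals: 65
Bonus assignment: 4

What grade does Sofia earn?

B

Weighted total:
  Portfolio 50.5 × 0.13 = 6.565
  Peer review 76 × 0.12 = 9.12
  Term project 79 × 0.1 = 7.9
  Lab reports 98 × 0.05 = 4.9
  Written exam 91 × 0.08 = 7.28
  Studio work 81 × 0.13 = 10.53
  Case studies 94 × 0.31 = 29.14
  Practicals 65 × 0.08 = 5.2
Sum = 80.635
Bonus assignment: 80.635 + 4 = 84.635
84.635 is ≥ 80 and < 90 → B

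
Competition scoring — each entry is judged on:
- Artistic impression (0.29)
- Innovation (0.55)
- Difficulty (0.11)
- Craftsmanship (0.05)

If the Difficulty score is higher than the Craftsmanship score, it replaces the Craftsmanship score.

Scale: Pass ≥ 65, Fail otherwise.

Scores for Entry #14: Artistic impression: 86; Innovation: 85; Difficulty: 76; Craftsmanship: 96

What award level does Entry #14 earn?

Pass

Difficulty (76) ≤ Craftsmanship (96), so Craftsmanship stays at 96.
Weighted total:
  Artistic impression 86 × 0.29 = 24.94
  Innovation 85 × 0.55 = 46.75
  Difficulty 76 × 0.11 = 8.36
  Craftsmanship 96 × 0.05 = 4.8
Sum = 84.85
84.85 ≥ 65 → Pass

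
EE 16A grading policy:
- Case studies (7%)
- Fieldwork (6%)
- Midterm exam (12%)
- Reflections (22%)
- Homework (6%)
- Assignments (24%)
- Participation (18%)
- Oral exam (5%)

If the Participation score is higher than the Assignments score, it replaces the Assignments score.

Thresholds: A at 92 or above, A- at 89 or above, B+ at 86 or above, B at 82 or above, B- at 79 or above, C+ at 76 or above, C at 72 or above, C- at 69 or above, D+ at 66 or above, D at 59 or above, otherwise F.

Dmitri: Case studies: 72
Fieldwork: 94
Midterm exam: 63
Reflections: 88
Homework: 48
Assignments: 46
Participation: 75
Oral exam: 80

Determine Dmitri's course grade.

Participation (75) > Assignments (46), so Assignments counts as 75.
Weighted total:
  Case studies 72 × 0.07 = 5.04
  Fieldwork 94 × 0.06 = 5.64
  Midterm exam 63 × 0.12 = 7.56
  Reflections 88 × 0.22 = 19.36
  Homework 48 × 0.06 = 2.88
  Assignments 75 × 0.24 = 18
  Participation 75 × 0.18 = 13.5
  Oral exam 80 × 0.05 = 4
Sum = 75.98
75.98 is ≥ 72 and < 76 → C

C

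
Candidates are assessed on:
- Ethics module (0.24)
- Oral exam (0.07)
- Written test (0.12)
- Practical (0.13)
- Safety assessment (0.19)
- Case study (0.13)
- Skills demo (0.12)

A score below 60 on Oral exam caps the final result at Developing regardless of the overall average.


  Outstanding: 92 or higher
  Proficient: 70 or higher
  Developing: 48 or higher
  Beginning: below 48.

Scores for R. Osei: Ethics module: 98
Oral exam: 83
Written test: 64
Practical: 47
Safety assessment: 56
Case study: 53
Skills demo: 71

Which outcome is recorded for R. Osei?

Oral exam score 83 ≥ 60: minimum met.
Weighted total:
  Ethics module 98 × 0.24 = 23.52
  Oral exam 83 × 0.07 = 5.81
  Written test 64 × 0.12 = 7.68
  Practical 47 × 0.13 = 6.11
  Safety assessment 56 × 0.19 = 10.64
  Case study 53 × 0.13 = 6.89
  Skills demo 71 × 0.12 = 8.52
Sum = 69.17
69.17 is ≥ 48 and < 70 → Developing

Developing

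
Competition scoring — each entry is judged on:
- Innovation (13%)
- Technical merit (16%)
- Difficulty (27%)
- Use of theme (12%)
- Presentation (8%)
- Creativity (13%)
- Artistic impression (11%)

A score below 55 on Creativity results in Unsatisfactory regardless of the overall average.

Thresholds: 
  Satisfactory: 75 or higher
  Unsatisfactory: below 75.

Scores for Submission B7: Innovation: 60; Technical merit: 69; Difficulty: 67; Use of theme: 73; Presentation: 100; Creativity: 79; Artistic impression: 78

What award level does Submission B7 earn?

Unsatisfactory

Creativity score 79 ≥ 55: minimum met.
Weighted total:
  Innovation 60 × 0.13 = 7.8
  Technical merit 69 × 0.16 = 11.04
  Difficulty 67 × 0.27 = 18.09
  Use of theme 73 × 0.12 = 8.76
  Presentation 100 × 0.08 = 8
  Creativity 79 × 0.13 = 10.27
  Artistic impression 78 × 0.11 = 8.58
Sum = 72.54
72.54 < 75 → Unsatisfactory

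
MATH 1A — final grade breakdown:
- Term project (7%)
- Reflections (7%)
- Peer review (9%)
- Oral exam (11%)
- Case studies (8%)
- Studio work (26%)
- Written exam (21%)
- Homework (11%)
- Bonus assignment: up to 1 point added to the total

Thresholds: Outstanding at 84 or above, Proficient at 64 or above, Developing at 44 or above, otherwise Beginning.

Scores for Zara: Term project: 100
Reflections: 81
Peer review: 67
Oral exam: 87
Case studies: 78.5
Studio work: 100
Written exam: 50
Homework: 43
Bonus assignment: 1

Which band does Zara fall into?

Proficient

Weighted total:
  Term project 100 × 0.07 = 7
  Reflections 81 × 0.07 = 5.67
  Peer review 67 × 0.09 = 6.03
  Oral exam 87 × 0.11 = 9.57
  Case studies 78.5 × 0.08 = 6.28
  Studio work 100 × 0.26 = 26
  Written exam 50 × 0.21 = 10.5
  Homework 43 × 0.11 = 4.73
Sum = 75.78
Bonus assignment: 75.78 + 1 = 76.78
76.78 is ≥ 64 and < 84 → Proficient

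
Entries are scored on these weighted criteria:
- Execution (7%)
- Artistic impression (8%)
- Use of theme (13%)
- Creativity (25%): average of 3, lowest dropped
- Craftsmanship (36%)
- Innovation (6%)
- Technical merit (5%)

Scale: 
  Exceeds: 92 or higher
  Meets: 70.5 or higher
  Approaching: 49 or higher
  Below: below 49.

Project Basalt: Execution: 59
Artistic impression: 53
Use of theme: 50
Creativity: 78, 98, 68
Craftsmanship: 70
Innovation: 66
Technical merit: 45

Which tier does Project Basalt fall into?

Creativity: drop 68 → average of remaining 2 = 176/2 = 88
Weighted total:
  Execution 59 × 0.07 = 4.13
  Artistic impression 53 × 0.08 = 4.24
  Use of theme 50 × 0.13 = 6.5
  Creativity 88 × 0.25 = 22
  Craftsmanship 70 × 0.36 = 25.2
  Innovation 66 × 0.06 = 3.96
  Technical merit 45 × 0.05 = 2.25
Sum = 68.28
68.28 is ≥ 49 and < 70.5 → Approaching

Approaching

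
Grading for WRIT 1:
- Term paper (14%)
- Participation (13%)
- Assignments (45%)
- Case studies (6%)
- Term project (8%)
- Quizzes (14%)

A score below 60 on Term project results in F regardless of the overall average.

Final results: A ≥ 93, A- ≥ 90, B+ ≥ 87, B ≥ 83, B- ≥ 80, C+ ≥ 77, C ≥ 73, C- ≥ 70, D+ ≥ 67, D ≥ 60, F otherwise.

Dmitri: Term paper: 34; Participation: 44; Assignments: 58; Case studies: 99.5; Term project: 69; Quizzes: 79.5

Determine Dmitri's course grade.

F

Term project score 69 ≥ 60: minimum met.
Weighted total:
  Term paper 34 × 0.14 = 4.76
  Participation 44 × 0.13 = 5.72
  Assignments 58 × 0.45 = 26.1
  Case studies 99.5 × 0.06 = 5.97
  Term project 69 × 0.08 = 5.52
  Quizzes 79.5 × 0.14 = 11.13
Sum = 59.2
59.2 < 60 → F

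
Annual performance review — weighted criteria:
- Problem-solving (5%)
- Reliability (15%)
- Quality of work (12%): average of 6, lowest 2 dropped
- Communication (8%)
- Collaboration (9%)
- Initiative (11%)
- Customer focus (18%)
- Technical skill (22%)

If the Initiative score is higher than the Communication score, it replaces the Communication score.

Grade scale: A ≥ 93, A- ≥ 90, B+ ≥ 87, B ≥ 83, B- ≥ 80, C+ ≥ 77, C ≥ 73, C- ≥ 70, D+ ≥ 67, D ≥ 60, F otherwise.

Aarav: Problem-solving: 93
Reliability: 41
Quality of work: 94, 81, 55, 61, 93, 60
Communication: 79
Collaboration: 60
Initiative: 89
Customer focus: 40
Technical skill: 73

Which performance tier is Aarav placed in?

D

Quality of work: drop 55, 60 → average of remaining 4 = 329/4 = 82.25
Initiative (89) > Communication (79), so Communication counts as 89.
Weighted total:
  Problem-solving 93 × 0.05 = 4.65
  Reliability 41 × 0.15 = 6.15
  Quality of work 82.25 × 0.12 = 9.87
  Communication 89 × 0.08 = 7.12
  Collaboration 60 × 0.09 = 5.4
  Initiative 89 × 0.11 = 9.79
  Customer focus 40 × 0.18 = 7.2
  Technical skill 73 × 0.22 = 16.06
Sum = 66.24
66.24 is ≥ 60 and < 67 → D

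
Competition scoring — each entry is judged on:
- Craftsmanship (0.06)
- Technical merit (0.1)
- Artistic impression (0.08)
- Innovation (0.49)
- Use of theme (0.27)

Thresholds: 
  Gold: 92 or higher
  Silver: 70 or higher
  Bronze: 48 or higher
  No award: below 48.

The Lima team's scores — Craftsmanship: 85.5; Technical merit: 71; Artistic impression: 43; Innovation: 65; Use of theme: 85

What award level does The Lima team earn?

Silver

Weighted total:
  Craftsmanship 85.5 × 0.06 = 5.13
  Technical merit 71 × 0.1 = 7.1
  Artistic impression 43 × 0.08 = 3.44
  Innovation 65 × 0.49 = 31.85
  Use of theme 85 × 0.27 = 22.95
Sum = 70.47
70.47 is ≥ 70 and < 92 → Silver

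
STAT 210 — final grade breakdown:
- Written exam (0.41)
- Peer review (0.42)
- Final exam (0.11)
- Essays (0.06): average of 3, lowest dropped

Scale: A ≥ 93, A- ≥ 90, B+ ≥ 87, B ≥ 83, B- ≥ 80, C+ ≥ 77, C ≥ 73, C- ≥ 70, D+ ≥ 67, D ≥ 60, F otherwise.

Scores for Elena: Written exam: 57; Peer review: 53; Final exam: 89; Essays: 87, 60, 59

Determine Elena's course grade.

F

Essays: drop 59 → average of remaining 2 = 147/2 = 73.5
Weighted total:
  Written exam 57 × 0.41 = 23.37
  Peer review 53 × 0.42 = 22.26
  Final exam 89 × 0.11 = 9.79
  Essays 73.5 × 0.06 = 4.41
Sum = 59.83
59.83 < 60 → F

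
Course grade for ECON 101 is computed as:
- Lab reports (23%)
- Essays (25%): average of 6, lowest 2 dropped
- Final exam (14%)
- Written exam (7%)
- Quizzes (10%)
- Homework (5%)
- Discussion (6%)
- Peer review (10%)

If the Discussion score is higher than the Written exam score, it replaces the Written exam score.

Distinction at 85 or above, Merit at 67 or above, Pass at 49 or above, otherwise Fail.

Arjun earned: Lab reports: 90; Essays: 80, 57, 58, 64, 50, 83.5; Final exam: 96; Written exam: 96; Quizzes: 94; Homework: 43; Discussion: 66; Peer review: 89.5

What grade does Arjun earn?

Merit

Essays: drop 50, 57 → average of remaining 4 = 285.5/4 = 71.375
Discussion (66) ≤ Written exam (96), so Written exam stays at 96.
Weighted total:
  Lab reports 90 × 0.23 = 20.7
  Essays 71.375 × 0.25 = 17.84375
  Final exam 96 × 0.14 = 13.44
  Written exam 96 × 0.07 = 6.72
  Quizzes 94 × 0.1 = 9.4
  Homework 43 × 0.05 = 2.15
  Discussion 66 × 0.06 = 3.96
  Peer review 89.5 × 0.1 = 8.95
Sum = 83.16375
83.16375 is ≥ 67 and < 85 → Merit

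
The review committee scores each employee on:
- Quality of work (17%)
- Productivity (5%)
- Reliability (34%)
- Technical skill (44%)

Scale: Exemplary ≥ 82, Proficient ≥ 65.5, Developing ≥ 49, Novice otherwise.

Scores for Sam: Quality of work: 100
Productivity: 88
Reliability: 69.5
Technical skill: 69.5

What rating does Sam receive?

Weighted total:
  Quality of work 100 × 0.17 = 17
  Productivity 88 × 0.05 = 4.4
  Reliability 69.5 × 0.34 = 23.63
  Technical skill 69.5 × 0.44 = 30.58
Sum = 75.61
75.61 is ≥ 65.5 and < 82 → Proficient

Proficient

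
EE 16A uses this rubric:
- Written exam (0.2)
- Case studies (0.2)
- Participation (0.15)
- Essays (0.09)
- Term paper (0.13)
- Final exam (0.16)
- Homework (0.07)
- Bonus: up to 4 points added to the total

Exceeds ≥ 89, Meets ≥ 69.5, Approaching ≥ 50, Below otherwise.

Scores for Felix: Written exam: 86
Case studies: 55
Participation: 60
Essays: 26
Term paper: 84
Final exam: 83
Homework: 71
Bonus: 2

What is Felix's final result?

Weighted total:
  Written exam 86 × 0.2 = 17.2
  Case studies 55 × 0.2 = 11
  Participation 60 × 0.15 = 9
  Essays 26 × 0.09 = 2.34
  Term paper 84 × 0.13 = 10.92
  Final exam 83 × 0.16 = 13.28
  Homework 71 × 0.07 = 4.97
Sum = 68.71
Bonus: 68.71 + 2 = 70.71
70.71 is ≥ 69.5 and < 89 → Meets

Meets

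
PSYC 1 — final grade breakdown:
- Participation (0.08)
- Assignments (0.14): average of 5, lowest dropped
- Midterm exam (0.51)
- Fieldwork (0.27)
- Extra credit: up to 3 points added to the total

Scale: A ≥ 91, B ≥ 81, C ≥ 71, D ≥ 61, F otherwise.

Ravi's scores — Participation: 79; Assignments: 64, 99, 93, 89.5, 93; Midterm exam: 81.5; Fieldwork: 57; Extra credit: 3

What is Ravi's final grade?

Assignments: drop 64 → average of remaining 4 = 374.5/4 = 93.625
Weighted total:
  Participation 79 × 0.08 = 6.32
  Assignments 93.625 × 0.14 = 13.1075
  Midterm exam 81.5 × 0.51 = 41.565
  Fieldwork 57 × 0.27 = 15.39
Sum = 76.3825
Extra credit: 76.3825 + 3 = 79.3825
79.3825 is ≥ 71 and < 81 → C

C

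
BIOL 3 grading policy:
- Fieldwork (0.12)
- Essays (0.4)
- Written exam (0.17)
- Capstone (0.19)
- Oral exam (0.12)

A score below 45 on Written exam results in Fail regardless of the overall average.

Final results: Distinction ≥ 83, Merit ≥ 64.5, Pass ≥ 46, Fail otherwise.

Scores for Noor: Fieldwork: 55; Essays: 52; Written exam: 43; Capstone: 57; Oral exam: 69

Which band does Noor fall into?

Fail

Written exam score 43 < 45: minimum not met.
Weighted total:
  Fieldwork 55 × 0.12 = 6.6
  Essays 52 × 0.4 = 20.8
  Written exam 43 × 0.17 = 7.31
  Capstone 57 × 0.19 = 10.83
  Oral exam 69 × 0.12 = 8.28
Sum = 53.82
Because the Written exam minimum was not met, the result is Fail.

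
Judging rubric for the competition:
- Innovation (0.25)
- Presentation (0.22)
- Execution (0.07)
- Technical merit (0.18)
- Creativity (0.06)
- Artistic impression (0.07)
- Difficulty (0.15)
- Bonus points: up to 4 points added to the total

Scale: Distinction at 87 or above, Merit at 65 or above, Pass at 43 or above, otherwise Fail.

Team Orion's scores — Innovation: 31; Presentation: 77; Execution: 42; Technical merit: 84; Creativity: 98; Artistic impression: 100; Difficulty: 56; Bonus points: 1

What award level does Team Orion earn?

Weighted total:
  Innovation 31 × 0.25 = 7.75
  Presentation 77 × 0.22 = 16.94
  Execution 42 × 0.07 = 2.94
  Technical merit 84 × 0.18 = 15.12
  Creativity 98 × 0.06 = 5.88
  Artistic impression 100 × 0.07 = 7
  Difficulty 56 × 0.15 = 8.4
Sum = 64.03
Bonus points: 64.03 + 1 = 65.03
65.03 is ≥ 65 and < 87 → Merit

Merit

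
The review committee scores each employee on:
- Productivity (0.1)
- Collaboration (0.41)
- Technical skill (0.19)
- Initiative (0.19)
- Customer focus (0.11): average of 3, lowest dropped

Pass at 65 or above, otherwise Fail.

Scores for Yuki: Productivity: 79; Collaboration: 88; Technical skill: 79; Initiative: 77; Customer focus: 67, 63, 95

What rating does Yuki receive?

Pass

Customer focus: drop 63 → average of remaining 2 = 162/2 = 81
Weighted total:
  Productivity 79 × 0.1 = 7.9
  Collaboration 88 × 0.41 = 36.08
  Technical skill 79 × 0.19 = 15.01
  Initiative 77 × 0.19 = 14.63
  Customer focus 81 × 0.11 = 8.91
Sum = 82.53
82.53 ≥ 65 → Pass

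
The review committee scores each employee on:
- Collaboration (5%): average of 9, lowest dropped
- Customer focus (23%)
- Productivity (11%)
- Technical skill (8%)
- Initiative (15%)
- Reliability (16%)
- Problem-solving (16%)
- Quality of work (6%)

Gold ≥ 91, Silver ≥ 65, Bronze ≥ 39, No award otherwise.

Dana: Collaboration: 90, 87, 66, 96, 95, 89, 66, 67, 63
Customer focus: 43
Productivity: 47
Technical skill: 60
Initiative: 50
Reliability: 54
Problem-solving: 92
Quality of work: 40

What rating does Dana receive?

Bronze

Collaboration: drop 63 → average of remaining 8 = 656/8 = 82
Weighted total:
  Collaboration 82 × 0.05 = 4.1
  Customer focus 43 × 0.23 = 9.89
  Productivity 47 × 0.11 = 5.17
  Technical skill 60 × 0.08 = 4.8
  Initiative 50 × 0.15 = 7.5
  Reliability 54 × 0.16 = 8.64
  Problem-solving 92 × 0.16 = 14.72
  Quality of work 40 × 0.06 = 2.4
Sum = 57.22
57.22 is ≥ 39 and < 65 → Bronze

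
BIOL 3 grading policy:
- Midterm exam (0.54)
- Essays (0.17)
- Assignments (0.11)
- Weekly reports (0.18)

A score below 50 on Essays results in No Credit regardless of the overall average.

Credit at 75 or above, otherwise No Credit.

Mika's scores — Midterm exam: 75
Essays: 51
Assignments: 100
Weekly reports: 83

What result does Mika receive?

Credit

Essays score 51 ≥ 50: minimum met.
Weighted total:
  Midterm exam 75 × 0.54 = 40.5
  Essays 51 × 0.17 = 8.67
  Assignments 100 × 0.11 = 11
  Weekly reports 83 × 0.18 = 14.94
Sum = 75.11
75.11 ≥ 75 → Credit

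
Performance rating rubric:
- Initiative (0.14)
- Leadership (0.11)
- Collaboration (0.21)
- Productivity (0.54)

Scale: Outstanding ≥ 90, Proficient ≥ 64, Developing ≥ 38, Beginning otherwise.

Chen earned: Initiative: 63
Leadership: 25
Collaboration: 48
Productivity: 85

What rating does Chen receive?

Weighted total:
  Initiative 63 × 0.14 = 8.82
  Leadership 25 × 0.11 = 2.75
  Collaboration 48 × 0.21 = 10.08
  Productivity 85 × 0.54 = 45.9
Sum = 67.55
67.55 is ≥ 64 and < 90 → Proficient

Proficient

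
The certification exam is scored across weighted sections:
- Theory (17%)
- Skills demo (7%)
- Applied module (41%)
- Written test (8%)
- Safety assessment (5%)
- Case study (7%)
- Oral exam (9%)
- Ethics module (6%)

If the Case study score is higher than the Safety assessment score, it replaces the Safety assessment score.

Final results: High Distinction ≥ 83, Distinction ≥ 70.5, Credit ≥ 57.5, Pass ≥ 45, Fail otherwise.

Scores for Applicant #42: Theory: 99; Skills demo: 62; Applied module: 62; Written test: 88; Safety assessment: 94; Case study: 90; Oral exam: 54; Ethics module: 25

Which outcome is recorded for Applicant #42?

Case study (90) ≤ Safety assessment (94), so Safety assessment stays at 94.
Weighted total:
  Theory 99 × 0.17 = 16.83
  Skills demo 62 × 0.07 = 4.34
  Applied module 62 × 0.41 = 25.42
  Written test 88 × 0.08 = 7.04
  Safety assessment 94 × 0.05 = 4.7
  Case study 90 × 0.07 = 6.3
  Oral exam 54 × 0.09 = 4.86
  Ethics module 25 × 0.06 = 1.5
Sum = 70.99
70.99 is ≥ 70.5 and < 83 → Distinction

Distinction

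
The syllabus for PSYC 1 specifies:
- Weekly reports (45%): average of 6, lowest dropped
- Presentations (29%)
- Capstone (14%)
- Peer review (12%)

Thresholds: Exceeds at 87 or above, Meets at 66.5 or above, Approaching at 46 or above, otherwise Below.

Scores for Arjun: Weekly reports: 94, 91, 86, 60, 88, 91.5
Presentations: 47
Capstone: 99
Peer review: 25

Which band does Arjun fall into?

Weekly reports: drop 60 → average of remaining 5 = 450.5/5 = 90.1
Weighted total:
  Weekly reports 90.1 × 0.45 = 40.545
  Presentations 47 × 0.29 = 13.63
  Capstone 99 × 0.14 = 13.86
  Peer review 25 × 0.12 = 3
Sum = 71.035
71.035 is ≥ 66.5 and < 87 → Meets

Meets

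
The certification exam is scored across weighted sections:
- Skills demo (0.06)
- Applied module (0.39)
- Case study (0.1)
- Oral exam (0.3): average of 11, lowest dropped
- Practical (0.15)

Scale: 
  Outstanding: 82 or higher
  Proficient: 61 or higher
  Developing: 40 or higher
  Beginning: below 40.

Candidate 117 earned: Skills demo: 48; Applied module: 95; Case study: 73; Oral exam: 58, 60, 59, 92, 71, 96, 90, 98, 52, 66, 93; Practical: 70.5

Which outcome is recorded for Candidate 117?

Proficient

Oral exam: drop 52 → average of remaining 10 = 783/10 = 78.3
Weighted total:
  Skills demo 48 × 0.06 = 2.88
  Applied module 95 × 0.39 = 37.05
  Case study 73 × 0.1 = 7.3
  Oral exam 78.3 × 0.3 = 23.49
  Practical 70.5 × 0.15 = 10.575
Sum = 81.295
81.295 is ≥ 61 and < 82 → Proficient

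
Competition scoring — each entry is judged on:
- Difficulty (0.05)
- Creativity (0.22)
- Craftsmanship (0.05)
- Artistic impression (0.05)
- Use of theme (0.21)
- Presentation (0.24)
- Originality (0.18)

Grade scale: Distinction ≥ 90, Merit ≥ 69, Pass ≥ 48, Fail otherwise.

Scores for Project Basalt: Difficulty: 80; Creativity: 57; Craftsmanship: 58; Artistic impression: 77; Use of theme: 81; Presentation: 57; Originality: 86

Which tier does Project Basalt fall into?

Merit

Weighted total:
  Difficulty 80 × 0.05 = 4
  Creativity 57 × 0.22 = 12.54
  Craftsmanship 58 × 0.05 = 2.9
  Artistic impression 77 × 0.05 = 3.85
  Use of theme 81 × 0.21 = 17.01
  Presentation 57 × 0.24 = 13.68
  Originality 86 × 0.18 = 15.48
Sum = 69.46
69.46 is ≥ 69 and < 90 → Merit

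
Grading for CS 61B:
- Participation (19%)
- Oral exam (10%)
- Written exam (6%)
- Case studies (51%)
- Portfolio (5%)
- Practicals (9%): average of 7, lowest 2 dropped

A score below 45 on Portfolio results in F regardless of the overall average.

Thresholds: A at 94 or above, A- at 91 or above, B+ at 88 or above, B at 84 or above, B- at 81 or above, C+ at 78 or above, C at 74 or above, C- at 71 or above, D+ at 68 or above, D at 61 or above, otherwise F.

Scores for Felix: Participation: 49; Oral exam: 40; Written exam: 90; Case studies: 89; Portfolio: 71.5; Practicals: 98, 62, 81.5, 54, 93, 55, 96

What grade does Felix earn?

Practicals: drop 54, 55 → average of remaining 5 = 430.5/5 = 86.1
Portfolio score 71.5 ≥ 45: minimum met.
Weighted total:
  Participation 49 × 0.19 = 9.31
  Oral exam 40 × 0.1 = 4
  Written exam 90 × 0.06 = 5.4
  Case studies 89 × 0.51 = 45.39
  Portfolio 71.5 × 0.05 = 3.575
  Practicals 86.1 × 0.09 = 7.749
Sum = 75.424
75.424 is ≥ 74 and < 78 → C

C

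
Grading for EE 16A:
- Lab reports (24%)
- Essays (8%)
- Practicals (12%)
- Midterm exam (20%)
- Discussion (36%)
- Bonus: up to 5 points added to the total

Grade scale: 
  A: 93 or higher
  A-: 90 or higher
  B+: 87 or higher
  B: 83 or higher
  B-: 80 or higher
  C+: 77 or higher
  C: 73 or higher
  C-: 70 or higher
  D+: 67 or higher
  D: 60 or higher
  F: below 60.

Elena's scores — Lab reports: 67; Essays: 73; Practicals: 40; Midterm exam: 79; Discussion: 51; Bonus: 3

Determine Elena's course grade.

D

Weighted total:
  Lab reports 67 × 0.24 = 16.08
  Essays 73 × 0.08 = 5.84
  Practicals 40 × 0.12 = 4.8
  Midterm exam 79 × 0.2 = 15.8
  Discussion 51 × 0.36 = 18.36
Sum = 60.88
Bonus: 60.88 + 3 = 63.88
63.88 is ≥ 60 and < 67 → D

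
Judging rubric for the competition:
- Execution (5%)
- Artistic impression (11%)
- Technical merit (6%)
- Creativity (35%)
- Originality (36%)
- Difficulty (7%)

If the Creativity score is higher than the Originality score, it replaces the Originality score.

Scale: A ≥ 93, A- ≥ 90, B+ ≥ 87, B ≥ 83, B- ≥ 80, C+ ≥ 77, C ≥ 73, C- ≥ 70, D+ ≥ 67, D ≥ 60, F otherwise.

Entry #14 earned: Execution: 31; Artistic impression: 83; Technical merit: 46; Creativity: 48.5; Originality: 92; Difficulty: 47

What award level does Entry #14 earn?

Creativity (48.5) ≤ Originality (92), so Originality stays at 92.
Weighted total:
  Execution 31 × 0.05 = 1.55
  Artistic impression 83 × 0.11 = 9.13
  Technical merit 46 × 0.06 = 2.76
  Creativity 48.5 × 0.35 = 16.975
  Originality 92 × 0.36 = 33.12
  Difficulty 47 × 0.07 = 3.29
Sum = 66.825
66.825 is ≥ 60 and < 67 → D

D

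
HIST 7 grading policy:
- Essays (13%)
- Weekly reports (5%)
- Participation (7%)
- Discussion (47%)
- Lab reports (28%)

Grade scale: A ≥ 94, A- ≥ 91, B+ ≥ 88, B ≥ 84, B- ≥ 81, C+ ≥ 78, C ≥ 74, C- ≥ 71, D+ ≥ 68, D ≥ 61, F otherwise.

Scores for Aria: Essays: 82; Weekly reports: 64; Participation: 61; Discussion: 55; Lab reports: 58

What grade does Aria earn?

F

Weighted total:
  Essays 82 × 0.13 = 10.66
  Weekly reports 64 × 0.05 = 3.2
  Participation 61 × 0.07 = 4.27
  Discussion 55 × 0.47 = 25.85
  Lab reports 58 × 0.28 = 16.24
Sum = 60.22
60.22 < 61 → F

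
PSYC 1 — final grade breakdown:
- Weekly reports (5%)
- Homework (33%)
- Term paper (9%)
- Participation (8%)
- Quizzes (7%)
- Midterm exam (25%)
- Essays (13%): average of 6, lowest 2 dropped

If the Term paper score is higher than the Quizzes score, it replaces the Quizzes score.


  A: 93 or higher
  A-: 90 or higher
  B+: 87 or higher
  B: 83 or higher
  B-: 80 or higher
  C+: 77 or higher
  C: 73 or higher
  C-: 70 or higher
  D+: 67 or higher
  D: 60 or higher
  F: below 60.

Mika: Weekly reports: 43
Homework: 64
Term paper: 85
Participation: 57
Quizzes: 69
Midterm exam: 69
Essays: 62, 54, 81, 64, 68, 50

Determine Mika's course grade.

Essays: drop 50, 54 → average of remaining 4 = 275/4 = 68.75
Term paper (85) > Quizzes (69), so Quizzes counts as 85.
Weighted total:
  Weekly reports 43 × 0.05 = 2.15
  Homework 64 × 0.33 = 21.12
  Term paper 85 × 0.09 = 7.65
  Participation 57 × 0.08 = 4.56
  Quizzes 85 × 0.07 = 5.95
  Midterm exam 69 × 0.25 = 17.25
  Essays 68.75 × 0.13 = 8.9375
Sum = 67.6175
67.6175 is ≥ 67 and < 70 → D+

D+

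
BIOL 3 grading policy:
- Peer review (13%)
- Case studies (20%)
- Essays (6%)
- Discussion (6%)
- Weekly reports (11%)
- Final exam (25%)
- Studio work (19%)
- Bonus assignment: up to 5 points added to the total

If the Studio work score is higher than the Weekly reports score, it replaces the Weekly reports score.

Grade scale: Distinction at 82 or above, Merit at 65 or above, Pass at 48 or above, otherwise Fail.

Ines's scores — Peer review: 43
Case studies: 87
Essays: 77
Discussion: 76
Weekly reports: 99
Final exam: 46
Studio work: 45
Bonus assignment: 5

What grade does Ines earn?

Studio work (45) ≤ Weekly reports (99), so Weekly reports stays at 99.
Weighted total:
  Peer review 43 × 0.13 = 5.59
  Case studies 87 × 0.2 = 17.4
  Essays 77 × 0.06 = 4.62
  Discussion 76 × 0.06 = 4.56
  Weekly reports 99 × 0.11 = 10.89
  Final exam 46 × 0.25 = 11.5
  Studio work 45 × 0.19 = 8.55
Sum = 63.11
Bonus assignment: 63.11 + 5 = 68.11
68.11 is ≥ 65 and < 82 → Merit

Merit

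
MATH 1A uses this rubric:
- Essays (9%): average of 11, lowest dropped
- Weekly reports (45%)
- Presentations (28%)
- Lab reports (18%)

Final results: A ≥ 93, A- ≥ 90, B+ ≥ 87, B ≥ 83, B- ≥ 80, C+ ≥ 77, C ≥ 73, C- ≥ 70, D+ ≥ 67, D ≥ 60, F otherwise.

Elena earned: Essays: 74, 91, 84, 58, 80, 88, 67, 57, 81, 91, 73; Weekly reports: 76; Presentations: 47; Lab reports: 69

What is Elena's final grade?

D

Essays: drop 57 → average of remaining 10 = 787/10 = 78.7
Weighted total:
  Essays 78.7 × 0.09 = 7.083
  Weekly reports 76 × 0.45 = 34.2
  Presentations 47 × 0.28 = 13.16
  Lab reports 69 × 0.18 = 12.42
Sum = 66.863
66.863 is ≥ 60 and < 67 → D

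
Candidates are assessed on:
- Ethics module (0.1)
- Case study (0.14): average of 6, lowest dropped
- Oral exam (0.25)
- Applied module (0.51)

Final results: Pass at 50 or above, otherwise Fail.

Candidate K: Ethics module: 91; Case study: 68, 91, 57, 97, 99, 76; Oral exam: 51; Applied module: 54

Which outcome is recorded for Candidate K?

Case study: drop 57 → average of remaining 5 = 431/5 = 86.2
Weighted total:
  Ethics module 91 × 0.1 = 9.1
  Case study 86.2 × 0.14 = 12.068
  Oral exam 51 × 0.25 = 12.75
  Applied module 54 × 0.51 = 27.54
Sum = 61.458
61.458 ≥ 50 → Pass

Pass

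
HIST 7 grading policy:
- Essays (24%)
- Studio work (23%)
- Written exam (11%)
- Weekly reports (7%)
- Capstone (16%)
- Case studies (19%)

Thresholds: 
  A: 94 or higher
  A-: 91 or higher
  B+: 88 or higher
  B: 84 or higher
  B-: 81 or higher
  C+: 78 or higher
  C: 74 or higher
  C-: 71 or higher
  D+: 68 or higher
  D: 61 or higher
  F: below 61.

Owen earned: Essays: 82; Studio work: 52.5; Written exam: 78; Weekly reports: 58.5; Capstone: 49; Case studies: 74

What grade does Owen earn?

D

Weighted total:
  Essays 82 × 0.24 = 19.68
  Studio work 52.5 × 0.23 = 12.075
  Written exam 78 × 0.11 = 8.58
  Weekly reports 58.5 × 0.07 = 4.095
  Capstone 49 × 0.16 = 7.84
  Case studies 74 × 0.19 = 14.06
Sum = 66.33
66.33 is ≥ 61 and < 68 → D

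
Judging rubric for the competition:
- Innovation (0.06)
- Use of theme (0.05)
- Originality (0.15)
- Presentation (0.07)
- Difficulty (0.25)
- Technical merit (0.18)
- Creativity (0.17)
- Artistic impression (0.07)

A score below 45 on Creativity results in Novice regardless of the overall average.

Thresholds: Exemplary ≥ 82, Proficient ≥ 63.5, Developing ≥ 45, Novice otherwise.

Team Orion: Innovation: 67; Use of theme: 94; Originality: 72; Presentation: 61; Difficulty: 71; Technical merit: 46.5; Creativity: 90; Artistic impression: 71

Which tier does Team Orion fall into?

Proficient

Creativity score 90 ≥ 45: minimum met.
Weighted total:
  Innovation 67 × 0.06 = 4.02
  Use of theme 94 × 0.05 = 4.7
  Originality 72 × 0.15 = 10.8
  Presentation 61 × 0.07 = 4.27
  Difficulty 71 × 0.25 = 17.75
  Technical merit 46.5 × 0.18 = 8.37
  Creativity 90 × 0.17 = 15.3
  Artistic impression 71 × 0.07 = 4.97
Sum = 70.18
70.18 is ≥ 63.5 and < 82 → Proficient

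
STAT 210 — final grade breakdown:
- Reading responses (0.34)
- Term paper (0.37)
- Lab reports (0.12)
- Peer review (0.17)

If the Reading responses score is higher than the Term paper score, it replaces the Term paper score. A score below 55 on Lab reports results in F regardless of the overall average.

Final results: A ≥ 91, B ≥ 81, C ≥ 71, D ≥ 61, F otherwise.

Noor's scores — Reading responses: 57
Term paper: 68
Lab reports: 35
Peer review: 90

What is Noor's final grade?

F

Reading responses (57) ≤ Term paper (68), so Term paper stays at 68.
Lab reports score 35 < 55: minimum not met.
Weighted total:
  Reading responses 57 × 0.34 = 19.38
  Term paper 68 × 0.37 = 25.16
  Lab reports 35 × 0.12 = 4.2
  Peer review 90 × 0.17 = 15.3
Sum = 64.04
Because the Lab reports minimum was not met, the result is F.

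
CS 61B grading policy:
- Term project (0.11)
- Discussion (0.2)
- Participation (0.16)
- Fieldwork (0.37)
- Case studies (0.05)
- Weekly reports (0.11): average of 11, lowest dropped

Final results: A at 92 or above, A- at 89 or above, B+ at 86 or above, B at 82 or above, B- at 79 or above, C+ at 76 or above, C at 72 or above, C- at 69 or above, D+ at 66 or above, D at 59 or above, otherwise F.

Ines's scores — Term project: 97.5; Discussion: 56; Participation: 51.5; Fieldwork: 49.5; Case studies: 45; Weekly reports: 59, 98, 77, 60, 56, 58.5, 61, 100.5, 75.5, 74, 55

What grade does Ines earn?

Weekly reports: drop 55 → average of remaining 10 = 719.5/10 = 71.95
Weighted total:
  Term project 97.5 × 0.11 = 10.725
  Discussion 56 × 0.2 = 11.2
  Participation 51.5 × 0.16 = 8.24
  Fieldwork 49.5 × 0.37 = 18.315
  Case studies 45 × 0.05 = 2.25
  Weekly reports 71.95 × 0.11 = 7.9145
Sum = 58.6445
58.6445 < 59 → F

F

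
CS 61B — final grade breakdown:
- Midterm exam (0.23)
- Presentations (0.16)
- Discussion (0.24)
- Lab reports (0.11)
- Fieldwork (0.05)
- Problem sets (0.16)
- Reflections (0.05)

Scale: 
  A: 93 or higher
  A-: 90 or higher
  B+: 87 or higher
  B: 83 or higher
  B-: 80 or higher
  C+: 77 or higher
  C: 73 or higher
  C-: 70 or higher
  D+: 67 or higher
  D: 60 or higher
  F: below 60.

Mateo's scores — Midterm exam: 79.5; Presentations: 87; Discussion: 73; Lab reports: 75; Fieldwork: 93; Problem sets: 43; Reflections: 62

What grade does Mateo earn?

Weighted total:
  Midterm exam 79.5 × 0.23 = 18.285
  Presentations 87 × 0.16 = 13.92
  Discussion 73 × 0.24 = 17.52
  Lab reports 75 × 0.11 = 8.25
  Fieldwork 93 × 0.05 = 4.65
  Problem sets 43 × 0.16 = 6.88
  Reflections 62 × 0.05 = 3.1
Sum = 72.605
72.605 is ≥ 70 and < 73 → C-

C-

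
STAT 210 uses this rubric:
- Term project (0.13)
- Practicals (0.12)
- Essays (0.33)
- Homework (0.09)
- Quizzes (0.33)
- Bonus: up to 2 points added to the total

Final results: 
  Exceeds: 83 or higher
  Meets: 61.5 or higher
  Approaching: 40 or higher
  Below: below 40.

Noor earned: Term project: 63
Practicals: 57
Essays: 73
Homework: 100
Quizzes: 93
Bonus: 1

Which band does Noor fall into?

Meets

Weighted total:
  Term project 63 × 0.13 = 8.19
  Practicals 57 × 0.12 = 6.84
  Essays 73 × 0.33 = 24.09
  Homework 100 × 0.09 = 9
  Quizzes 93 × 0.33 = 30.69
Sum = 78.81
Bonus: 78.81 + 1 = 79.81
79.81 is ≥ 61.5 and < 83 → Meets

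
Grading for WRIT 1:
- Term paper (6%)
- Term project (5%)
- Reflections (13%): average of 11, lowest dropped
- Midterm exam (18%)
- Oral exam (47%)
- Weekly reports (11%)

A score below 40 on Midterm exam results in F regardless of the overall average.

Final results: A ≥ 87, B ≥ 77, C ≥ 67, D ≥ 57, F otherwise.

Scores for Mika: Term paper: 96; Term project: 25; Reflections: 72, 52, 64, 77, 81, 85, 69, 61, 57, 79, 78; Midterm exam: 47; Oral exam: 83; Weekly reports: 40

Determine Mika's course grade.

Reflections: drop 52 → average of remaining 10 = 723/10 = 72.3
Midterm exam score 47 ≥ 40: minimum met.
Weighted total:
  Term paper 96 × 0.06 = 5.76
  Term project 25 × 0.05 = 1.25
  Reflections 72.3 × 0.13 = 9.399
  Midterm exam 47 × 0.18 = 8.46
  Oral exam 83 × 0.47 = 39.01
  Weekly reports 40 × 0.11 = 4.4
Sum = 68.279
68.279 is ≥ 67 and < 77 → C

C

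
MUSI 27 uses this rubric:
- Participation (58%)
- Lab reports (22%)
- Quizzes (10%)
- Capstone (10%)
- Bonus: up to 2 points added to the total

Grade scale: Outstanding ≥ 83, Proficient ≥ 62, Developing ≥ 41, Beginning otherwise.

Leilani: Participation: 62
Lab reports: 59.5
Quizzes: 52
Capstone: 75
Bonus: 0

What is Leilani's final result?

Weighted total:
  Participation 62 × 0.58 = 35.96
  Lab reports 59.5 × 0.22 = 13.09
  Quizzes 52 × 0.1 = 5.2
  Capstone 75 × 0.1 = 7.5
Sum = 61.75
Bonus: 61.75 + 0 = 61.75
61.75 is ≥ 41 and < 62 → Developing

Developing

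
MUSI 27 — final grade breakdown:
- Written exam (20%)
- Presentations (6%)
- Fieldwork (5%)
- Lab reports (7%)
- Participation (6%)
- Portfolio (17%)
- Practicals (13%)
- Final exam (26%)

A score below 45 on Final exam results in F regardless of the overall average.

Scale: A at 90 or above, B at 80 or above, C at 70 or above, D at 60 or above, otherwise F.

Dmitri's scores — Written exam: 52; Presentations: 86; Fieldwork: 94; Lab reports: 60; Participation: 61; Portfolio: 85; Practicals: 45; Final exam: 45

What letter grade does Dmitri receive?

Final exam score 45 ≥ 45: minimum met.
Weighted total:
  Written exam 52 × 0.2 = 10.4
  Presentations 86 × 0.06 = 5.16
  Fieldwork 94 × 0.05 = 4.7
  Lab reports 60 × 0.07 = 4.2
  Participation 61 × 0.06 = 3.66
  Portfolio 85 × 0.17 = 14.45
  Practicals 45 × 0.13 = 5.85
  Final exam 45 × 0.26 = 11.7
Sum = 60.12
60.12 is ≥ 60 and < 70 → D

D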